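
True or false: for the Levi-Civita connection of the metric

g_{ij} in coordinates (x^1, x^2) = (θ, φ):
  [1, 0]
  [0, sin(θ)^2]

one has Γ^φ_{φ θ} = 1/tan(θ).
Γ^φ_{φ θ} = (1/2) g^{φφ} (∂_φ g_{φθ} + ∂_θ g_{φφ} - ∂_φ g_{φθ}) = (1/2)(1/sin(θ)^2)((0) + (sin(2*θ)) - (0)) = 1/tan(θ)
This equals the proposed value 1/tan(θ).
True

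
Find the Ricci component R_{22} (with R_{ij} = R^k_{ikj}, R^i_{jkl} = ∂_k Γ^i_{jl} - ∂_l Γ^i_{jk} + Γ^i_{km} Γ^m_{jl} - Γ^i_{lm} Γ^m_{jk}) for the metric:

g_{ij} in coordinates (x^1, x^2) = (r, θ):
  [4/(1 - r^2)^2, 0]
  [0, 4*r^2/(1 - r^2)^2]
Non-zero Christoffel symbols (Γ^k_{ij} = Γ^k_{ji}):
Γ^r_{r r} = 2*r/(1 - r^2)
Γ^r_{θ θ} = (r^3 + r)/(r^2 - 1)
Γ^θ_{r θ} = (-r^2 - 1)/(r^3 - r)
R^r_{θ r θ} = ∂_r Γ^r_{θ θ} - ∂_θ Γ^r_{θ r} + Γ^r_{r m} Γ^m_{θ θ} - Γ^r_{θ m} Γ^m_{θ r}
  = ((r^4 - 4*r^2 - 1)/(r^2 - 1)^2) - (0) + (-2*r^2*(r^2 + 1)/(r^2 - 1)^2) - (-(r^2 + 1)^2/(r^2 - 1)^2) = -4*r^2/(r^2 - 1)^2
R^θ_{θ θ θ} = 0 (a repeated index in an antisymmetric pair)
R_{θθ} = R^r_{θ r θ} + R^θ_{θ θ θ} = (-4*r^2/(r^2 - 1)^2) + (0) = -4*r^2/(r^2 - 1)^2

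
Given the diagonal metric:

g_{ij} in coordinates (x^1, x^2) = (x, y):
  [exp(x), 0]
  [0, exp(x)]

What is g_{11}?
With x^1 = x, x^2 = y, g_{11} = g_{xx} is the row-1, column-1 entry of the matrix.
g_{11} = exp(x)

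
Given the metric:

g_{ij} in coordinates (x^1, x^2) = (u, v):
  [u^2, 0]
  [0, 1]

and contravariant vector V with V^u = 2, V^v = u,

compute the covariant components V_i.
V_i = g_{ij} V^j:
V_u = (u^2)(2) + (0)(u) = 2*u^2
V_v = (0)(2) + (1)(u) = u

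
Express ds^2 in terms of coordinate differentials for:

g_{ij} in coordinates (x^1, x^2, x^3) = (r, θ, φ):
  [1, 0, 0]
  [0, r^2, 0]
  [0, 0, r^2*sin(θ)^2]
ds^2 = g_{ij} dx^i dx^j; only the non-zero components contribute.
ds^2 = dr^2 + r^2 dθ^2 + r^2*sin(θ)^2 dφ^2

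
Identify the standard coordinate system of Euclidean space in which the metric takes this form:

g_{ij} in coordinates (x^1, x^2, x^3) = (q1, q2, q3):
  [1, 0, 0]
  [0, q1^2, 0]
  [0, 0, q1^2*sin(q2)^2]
The line element ds^2 = dq1^2 + q1^2 dq2^2 + q1^2 sin(q2)^2 dq3^2 is dr^2 + r^2 dθ^2 + r^2 sin(θ)^2 dφ^2 with q1 = r, q2 = θ, q3 = φ.
spherical coordinates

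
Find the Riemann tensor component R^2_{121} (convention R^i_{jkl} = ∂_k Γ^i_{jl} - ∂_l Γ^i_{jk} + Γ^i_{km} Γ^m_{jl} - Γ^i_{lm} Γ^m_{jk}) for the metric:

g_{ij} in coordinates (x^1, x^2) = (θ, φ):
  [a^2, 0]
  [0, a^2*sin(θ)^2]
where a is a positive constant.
Non-zero Christoffel symbols (Γ^k_{ij} = Γ^k_{ji}):
Γ^θ_{φ φ} = -sin(2*θ)/2
Γ^φ_{θ φ} = 1/tan(θ)
R^φ_{θ φ θ} = ∂_φ Γ^φ_{θ θ} - ∂_θ Γ^φ_{θ φ} + Γ^φ_{φ m} Γ^m_{θ θ} - Γ^φ_{θ m} Γ^m_{θ φ}
  = (0) - (-1/sin(θ)^2) + (0) - (1/tan(θ)^2) = 1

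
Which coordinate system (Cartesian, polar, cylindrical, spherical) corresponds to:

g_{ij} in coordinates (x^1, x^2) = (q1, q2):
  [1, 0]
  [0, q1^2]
The line element ds^2 = dq1^2 + q1^2 dq2^2 is dr^2 + r^2 dθ^2 with q1 = r, q2 = θ.
polar coordinates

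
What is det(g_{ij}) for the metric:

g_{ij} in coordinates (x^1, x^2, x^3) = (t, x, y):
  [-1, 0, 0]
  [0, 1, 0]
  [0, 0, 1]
Diagonal metric: det(g) = g_{11}·g_{22}·g_{33}
= (-1)·(1)·(1)
det(g) = -1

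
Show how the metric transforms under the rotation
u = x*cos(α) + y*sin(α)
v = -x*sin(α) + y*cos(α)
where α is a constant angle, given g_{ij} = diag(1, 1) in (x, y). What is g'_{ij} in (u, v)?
Invert the transformation: x = u*cos(α) - v*sin(α), y = u*sin(α) + v*cos(α)
g'_{ij} = (∂x^k/∂x'^i)(∂x^l/∂x'^j) g_{kl}; with g_{kl} = δ_{kl} this is Σ_k (∂x^k/∂x'^i)(∂x^k/∂x'^j).
Jacobian: ∂x/∂u = cos(α), ∂x/∂v = -sin(α), ∂y/∂u = sin(α), ∂y/∂v = cos(α)
g'_{uu} = (cos(α))(cos(α)) + (sin(α))(sin(α)) = 1
g'_{uv} = (cos(α))(-sin(α)) + (sin(α))(cos(α)) = 0
g'_{vv} = (-sin(α))(-sin(α)) + (cos(α))(cos(α)) = 1
g'_{ij} = diag(1, 1)
The Euclidean metric is invariant under rotations.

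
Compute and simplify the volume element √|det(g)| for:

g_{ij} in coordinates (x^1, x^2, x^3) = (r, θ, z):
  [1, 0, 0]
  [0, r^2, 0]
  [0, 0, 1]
det(g) = r^2
√|det(g)| = r
Volume element: dV = r dr dθ dz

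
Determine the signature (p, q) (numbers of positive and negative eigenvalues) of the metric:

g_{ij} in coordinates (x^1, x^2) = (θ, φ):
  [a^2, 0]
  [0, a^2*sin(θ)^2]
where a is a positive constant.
The metric is diagonal, so its eigenvalues are the diagonal entries: a^2, a^2*sin(θ)^2 (at a generic point, where coordinate-dependent entries are positive).
2 positive, 0 negative.
(2, 0) - Riemannian (positive definite)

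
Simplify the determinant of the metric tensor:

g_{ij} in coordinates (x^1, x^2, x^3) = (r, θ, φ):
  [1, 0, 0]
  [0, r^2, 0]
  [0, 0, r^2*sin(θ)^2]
Diagonal metric: det(g) = g_{11}·g_{22}·g_{33}
= (1)·(r^2)·(r^2*sin(θ)^2)
det(g) = r^4*sin(θ)^2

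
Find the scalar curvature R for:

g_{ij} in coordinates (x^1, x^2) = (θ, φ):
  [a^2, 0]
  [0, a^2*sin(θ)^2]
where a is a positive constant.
Non-zero Christoffel symbols (Γ^k_{ij} = Γ^k_{ji}):
Γ^θ_{φ φ} = -sin(2*θ)/2
Γ^φ_{θ φ} = 1/tan(θ)
Ricci tensor (R_{ij} = R^k_{ikj}): R_{θθ} = 1, R_{θφ} = 0, R_{φφ} = sin(θ)^2
Inverse metric: g^{θθ} = 1/a^2, g^{φφ} = 1/(a^2*sin(θ)^2)
R = g^{ij} R_{ij} = (1/a^2)(1) + (1/(a^2*sin(θ)^2))(sin(θ)^2) = 2/a^2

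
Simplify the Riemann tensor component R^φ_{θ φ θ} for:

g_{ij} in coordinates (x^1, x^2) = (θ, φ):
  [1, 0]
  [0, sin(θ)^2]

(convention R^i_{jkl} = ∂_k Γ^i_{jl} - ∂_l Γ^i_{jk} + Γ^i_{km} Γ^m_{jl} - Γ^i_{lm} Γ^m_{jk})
Non-zero Christoffel symbols (Γ^k_{ij} = Γ^k_{ji}):
Γ^θ_{φ φ} = -sin(2*θ)/2
Γ^φ_{θ φ} = 1/tan(θ)
R^φ_{θ φ θ} = ∂_φ Γ^φ_{θ θ} - ∂_θ Γ^φ_{θ φ} + Γ^φ_{φ m} Γ^m_{θ θ} - Γ^φ_{θ m} Γ^m_{θ φ}
  = (0) - (-1/sin(θ)^2) + (0) - (1/tan(θ)^2) = 1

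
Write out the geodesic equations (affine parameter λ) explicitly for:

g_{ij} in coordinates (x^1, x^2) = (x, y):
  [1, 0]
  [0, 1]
Geodesic equation: d^2x^k/dλ^2 + Γ^k_{ij} (dx^i/dλ)(dx^j/dλ) = 0.
All Christoffel symbols vanish, so the geodesics are straight lines:
d^2x/dλ^2 = 0
d^2y/dλ^2 = 0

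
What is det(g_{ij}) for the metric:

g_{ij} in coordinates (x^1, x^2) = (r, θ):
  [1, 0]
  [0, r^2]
For a 2×2 metric: det(g) = g_{11}·g_{22} - g_{12}·g_{21}
= (1)·(r^2) - (0)·(0)
= r^2 - 0
det(g) = r^2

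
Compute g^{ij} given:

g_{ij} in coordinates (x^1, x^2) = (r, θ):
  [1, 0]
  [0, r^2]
The metric is diagonal, so g^{ij} is diagonal with entries 1/g_{ii}: diag(1, 1/(r^2)).
g^{ij}:
  [1, 0]
  [0, 1/r^2]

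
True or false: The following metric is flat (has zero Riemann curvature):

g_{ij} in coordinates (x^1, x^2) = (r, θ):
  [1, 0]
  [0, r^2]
Non-zero Christoffel symbols:
Γ^r_{θ θ} = -r
Γ^θ_{r θ} = 1/r
Ricci tensor: R_{rr} = 0, R_{rθ} = 0, R_{θθ} = 0
All R_{ij} vanish; in 2 dimensions the Riemann tensor is fully determined by the Ricci tensor, so R^i_{jkl} = 0: the metric is flat (curvilinear coordinates on flat space).
True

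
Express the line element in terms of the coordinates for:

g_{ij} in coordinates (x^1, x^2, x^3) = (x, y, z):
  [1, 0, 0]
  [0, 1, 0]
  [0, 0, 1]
ds^2 = g_{ij} dx^i dx^j; only the non-zero components contribute.
ds^2 = dx^2 + dy^2 + dz^2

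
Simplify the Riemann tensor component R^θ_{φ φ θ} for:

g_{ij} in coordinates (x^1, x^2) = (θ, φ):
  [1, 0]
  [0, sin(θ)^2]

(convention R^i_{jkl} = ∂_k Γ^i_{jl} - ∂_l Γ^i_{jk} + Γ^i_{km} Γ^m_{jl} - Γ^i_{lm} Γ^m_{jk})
Non-zero Christoffel symbols (Γ^k_{ij} = Γ^k_{ji}):
Γ^θ_{φ φ} = -sin(2*θ)/2
Γ^φ_{θ φ} = 1/tan(θ)
R^θ_{φ φ θ} = ∂_φ Γ^θ_{φ θ} - ∂_θ Γ^θ_{φ φ} + Γ^θ_{φ m} Γ^m_{φ θ} - Γ^θ_{θ m} Γ^m_{φ φ}
  = (0) - (-cos(2*θ)) + (-cos(θ)^2) - (0) = -sin(θ)^2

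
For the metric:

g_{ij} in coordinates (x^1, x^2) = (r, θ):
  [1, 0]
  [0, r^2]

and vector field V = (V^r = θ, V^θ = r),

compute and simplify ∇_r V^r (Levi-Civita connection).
Non-zero Christoffel symbols:
Γ^r_{θ θ} = -r
Γ^θ_{r θ} = 1/r
∇_r V^r = ∂_r V^r + Γ^r_{r j} V^j
  = (0) + (0)(θ) + (0)(r)
  = 0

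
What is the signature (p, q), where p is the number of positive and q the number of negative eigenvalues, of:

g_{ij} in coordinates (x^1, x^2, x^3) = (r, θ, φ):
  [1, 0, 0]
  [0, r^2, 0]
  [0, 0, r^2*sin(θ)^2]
The metric is diagonal, so its eigenvalues are the diagonal entries: 1, r^2, r^2*sin(θ)^2 (at a generic point, where coordinate-dependent entries are positive).
3 positive, 0 negative.
(3, 0) - Riemannian (positive definite)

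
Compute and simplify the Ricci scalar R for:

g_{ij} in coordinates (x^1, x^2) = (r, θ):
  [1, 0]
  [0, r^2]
Non-zero Christoffel symbols (Γ^k_{ij} = Γ^k_{ji}):
Γ^r_{θ θ} = -r
Γ^θ_{r θ} = 1/r
Ricci tensor (R_{ij} = R^k_{ikj}): R_{rr} = 0, R_{rθ} = 0, R_{θθ} = 0
Inverse metric: g^{rr} = 1, g^{θθ} = 1/r^2
R = g^{ij} R_{ij} = (1)(0) + (1/r^2)(0) = 0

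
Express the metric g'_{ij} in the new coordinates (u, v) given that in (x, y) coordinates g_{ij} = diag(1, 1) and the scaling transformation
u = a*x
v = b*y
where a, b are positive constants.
Invert the transformation: x = u/a, y = v/b
g'_{ij} = (∂x^k/∂x'^i)(∂x^l/∂x'^j) g_{kl}; with g_{kl} = δ_{kl} this is Σ_k (∂x^k/∂x'^i)(∂x^k/∂x'^j).
Jacobian: ∂x/∂u = 1/a, ∂x/∂v = 0, ∂y/∂u = 0, ∂y/∂v = 1/b
g'_{uu} = (1/a)(1/a) + (0)(0) = 1/a^2
g'_{uv} = (1/a)(0) + (0)(1/b) = 0
g'_{vv} = (0)(0) + (1/b)(1/b) = 1/b^2
g'_{ij} = diag(1/a^2, 1/b^2)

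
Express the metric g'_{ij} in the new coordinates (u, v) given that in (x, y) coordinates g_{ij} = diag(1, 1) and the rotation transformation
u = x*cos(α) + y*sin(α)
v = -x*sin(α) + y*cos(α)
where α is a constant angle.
Invert the transformation: x = u*cos(α) - v*sin(α), y = u*sin(α) + v*cos(α)
g'_{ij} = (∂x^k/∂x'^i)(∂x^l/∂x'^j) g_{kl}; with g_{kl} = δ_{kl} this is Σ_k (∂x^k/∂x'^i)(∂x^k/∂x'^j).
Jacobian: ∂x/∂u = cos(α), ∂x/∂v = -sin(α), ∂y/∂u = sin(α), ∂y/∂v = cos(α)
g'_{uu} = (cos(α))(cos(α)) + (sin(α))(sin(α)) = 1
g'_{uv} = (cos(α))(-sin(α)) + (sin(α))(cos(α)) = 0
g'_{vv} = (-sin(α))(-sin(α)) + (cos(α))(cos(α)) = 1
g'_{ij} = diag(1, 1)
The Euclidean metric is invariant under rotations.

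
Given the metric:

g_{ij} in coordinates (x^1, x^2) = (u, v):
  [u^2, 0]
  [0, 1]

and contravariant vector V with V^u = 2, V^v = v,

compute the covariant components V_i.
V_i = g_{ij} V^j:
V_u = (u^2)(2) + (0)(v) = 2*u^2
V_v = (0)(2) + (1)(v) = v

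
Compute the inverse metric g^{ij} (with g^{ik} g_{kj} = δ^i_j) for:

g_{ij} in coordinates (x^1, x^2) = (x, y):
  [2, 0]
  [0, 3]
The metric is diagonal, so g^{ij} is diagonal with entries 1/g_{ii}: diag(1/2, 1/3).
g^{ij}:
  [1/2, 0]
  [0, 1/3]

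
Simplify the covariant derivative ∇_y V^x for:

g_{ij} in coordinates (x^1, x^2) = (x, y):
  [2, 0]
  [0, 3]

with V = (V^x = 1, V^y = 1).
All Christoffel symbols are zero.
∇_y V^x = ∂_y V^x + Γ^x_{y j} V^j
  = (0) + (0)(1) + (0)(1)
  = 0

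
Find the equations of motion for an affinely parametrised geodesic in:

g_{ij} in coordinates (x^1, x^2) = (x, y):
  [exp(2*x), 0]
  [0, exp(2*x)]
Geodesic equation: d^2x^k/dλ^2 + Γ^k_{ij} (dx^i/dλ)(dx^j/dλ) = 0.
Non-zero Christoffel symbols:
Γ^x_{x x} = 1
Γ^x_{y y} = -1
Γ^y_{x y} = 1
Substituting (the symmetric pair Γ^k_{ij}, Γ^k_{ji} combines into a factor 2):
d^2x/dλ^2 + (dx/dλ)^2 - (dy/dλ)^2 = 0
d^2y/dλ^2 + 2 (dx/dλ)(dy/dλ) = 0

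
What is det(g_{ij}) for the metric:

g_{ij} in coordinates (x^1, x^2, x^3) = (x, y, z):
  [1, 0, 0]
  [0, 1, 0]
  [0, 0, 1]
Diagonal metric: det(g) = g_{11}·g_{22}·g_{33}
= (1)·(1)·(1)
det(g) = 1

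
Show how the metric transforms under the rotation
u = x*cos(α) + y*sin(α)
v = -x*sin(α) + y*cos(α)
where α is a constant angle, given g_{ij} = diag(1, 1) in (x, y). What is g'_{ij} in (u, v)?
Invert the transformation: x = u*cos(α) - v*sin(α), y = u*sin(α) + v*cos(α)
g'_{ij} = (∂x^k/∂x'^i)(∂x^l/∂x'^j) g_{kl}; with g_{kl} = δ_{kl} this is Σ_k (∂x^k/∂x'^i)(∂x^k/∂x'^j).
Jacobian: ∂x/∂u = cos(α), ∂x/∂v = -sin(α), ∂y/∂u = sin(α), ∂y/∂v = cos(α)
g'_{uu} = (cos(α))(cos(α)) + (sin(α))(sin(α)) = 1
g'_{uv} = (cos(α))(-sin(α)) + (sin(α))(cos(α)) = 0
g'_{vv} = (-sin(α))(-sin(α)) + (cos(α))(cos(α)) = 1
g'_{ij} = diag(1, 1)
The Euclidean metric is invariant under rotations.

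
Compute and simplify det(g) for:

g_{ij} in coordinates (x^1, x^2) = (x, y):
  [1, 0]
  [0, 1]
For a 2×2 metric: det(g) = g_{11}·g_{22} - g_{12}·g_{21}
= (1)·(1) - (0)·(0)
= 1 - 0
det(g) = 1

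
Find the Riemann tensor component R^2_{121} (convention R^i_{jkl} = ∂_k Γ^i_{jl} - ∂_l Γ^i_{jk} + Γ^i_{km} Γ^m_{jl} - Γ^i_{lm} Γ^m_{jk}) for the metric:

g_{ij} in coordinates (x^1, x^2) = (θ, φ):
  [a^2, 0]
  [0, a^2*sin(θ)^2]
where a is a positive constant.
Non-zero Christoffel symbols (Γ^k_{ij} = Γ^k_{ji}):
Γ^θ_{φ φ} = -sin(2*θ)/2
Γ^φ_{θ φ} = 1/tan(θ)
R^φ_{θ φ θ} = ∂_φ Γ^φ_{θ θ} - ∂_θ Γ^φ_{θ φ} + Γ^φ_{φ m} Γ^m_{θ θ} - Γ^φ_{θ m} Γ^m_{θ φ}
  = (0) - (-1/sin(θ)^2) + (0) - (1/tan(θ)^2) = 1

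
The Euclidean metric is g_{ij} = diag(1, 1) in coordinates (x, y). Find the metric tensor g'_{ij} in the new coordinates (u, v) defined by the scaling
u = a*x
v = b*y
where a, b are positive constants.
Invert the transformation: x = u/a, y = v/b
g'_{ij} = (∂x^k/∂x'^i)(∂x^l/∂x'^j) g_{kl}; with g_{kl} = δ_{kl} this is Σ_k (∂x^k/∂x'^i)(∂x^k/∂x'^j).
Jacobian: ∂x/∂u = 1/a, ∂x/∂v = 0, ∂y/∂u = 0, ∂y/∂v = 1/b
g'_{uu} = (1/a)(1/a) + (0)(0) = 1/a^2
g'_{uv} = (1/a)(0) + (0)(1/b) = 0
g'_{vv} = (0)(0) + (1/b)(1/b) = 1/b^2
g'_{ij} = diag(1/a^2, 1/b^2)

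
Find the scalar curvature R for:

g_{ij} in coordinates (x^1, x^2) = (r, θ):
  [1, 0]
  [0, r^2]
Non-zero Christoffel symbols (Γ^k_{ij} = Γ^k_{ji}):
Γ^r_{θ θ} = -r
Γ^θ_{r θ} = 1/r
Ricci tensor (R_{ij} = R^k_{ikj}): R_{rr} = 0, R_{rθ} = 0, R_{θθ} = 0
Inverse metric: g^{rr} = 1, g^{θθ} = 1/r^2
R = g^{ij} R_{ij} = (1)(0) + (1/r^2)(0) = 0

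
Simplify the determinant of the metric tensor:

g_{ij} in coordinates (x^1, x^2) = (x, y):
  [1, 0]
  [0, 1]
For a 2×2 metric: det(g) = g_{11}·g_{22} - g_{12}·g_{21}
= (1)·(1) - (0)·(0)
= 1 - 0
det(g) = 1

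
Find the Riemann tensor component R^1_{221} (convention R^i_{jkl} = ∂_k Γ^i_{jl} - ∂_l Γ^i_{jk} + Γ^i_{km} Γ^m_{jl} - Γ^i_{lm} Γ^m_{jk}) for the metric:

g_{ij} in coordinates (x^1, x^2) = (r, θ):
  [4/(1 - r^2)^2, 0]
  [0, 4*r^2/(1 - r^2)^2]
Non-zero Christoffel symbols (Γ^k_{ij} = Γ^k_{ji}):
Γ^r_{r r} = 2*r/(1 - r^2)
Γ^r_{θ θ} = (r^3 + r)/(r^2 - 1)
Γ^θ_{r θ} = (-r^2 - 1)/(r^3 - r)
R^r_{θ θ r} = ∂_θ Γ^r_{θ r} - ∂_r Γ^r_{θ θ} + Γ^r_{θ m} Γ^m_{θ r} - Γ^r_{r m} Γ^m_{θ θ}
  = (0) - ((r^4 - 4*r^2 - 1)/(r^2 - 1)^2) + (-(r^2 + 1)^2/(r^2 - 1)^2) - (-2*r^2*(r^2 + 1)/(r^2 - 1)^2) = 4*r^2/(r^2 - 1)^2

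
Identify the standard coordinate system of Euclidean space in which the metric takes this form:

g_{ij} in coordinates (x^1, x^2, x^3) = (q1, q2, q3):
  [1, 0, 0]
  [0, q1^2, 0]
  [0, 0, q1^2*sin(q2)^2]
The line element ds^2 = dq1^2 + q1^2 dq2^2 + q1^2 sin(q2)^2 dq3^2 is dr^2 + r^2 dθ^2 + r^2 sin(θ)^2 dφ^2 with q1 = r, q2 = θ, q3 = φ.
spherical coordinates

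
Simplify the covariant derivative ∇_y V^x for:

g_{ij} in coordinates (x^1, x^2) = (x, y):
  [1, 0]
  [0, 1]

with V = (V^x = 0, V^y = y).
All Christoffel symbols are zero.
∇_y V^x = ∂_y V^x + Γ^x_{y j} V^j
  = (0) + (0)(0) + (0)(y)
  = 0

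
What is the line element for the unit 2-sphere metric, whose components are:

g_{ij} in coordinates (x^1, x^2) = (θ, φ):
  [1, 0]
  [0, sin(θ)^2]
ds^2 = g_{ij} dx^i dx^j; only the non-zero components contribute.
ds^2 = dθ^2 + sin(θ)^2 dφ^2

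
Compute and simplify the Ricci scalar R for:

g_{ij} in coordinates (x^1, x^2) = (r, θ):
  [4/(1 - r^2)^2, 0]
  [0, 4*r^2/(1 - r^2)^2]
Non-zero Christoffel symbols (Γ^k_{ij} = Γ^k_{ji}):
Γ^r_{r r} = 2*r/(1 - r^2)
Γ^r_{θ θ} = (r^3 + r)/(r^2 - 1)
Γ^θ_{r θ} = (-r^2 - 1)/(r^3 - r)
Ricci tensor (R_{ij} = R^k_{ikj}): R_{rr} = -4/(r^2 - 1)^2, R_{rθ} = 0, R_{θθ} = -4*r^2/(r^2 - 1)^2
Inverse metric: g^{rr} = (1 - r^2)^2/4, g^{θθ} = (1 - r^2)^2/(4*r^2)
R = g^{ij} R_{ij} = ((1 - r^2)^2/4)(-4/(r^2 - 1)^2) + ((1 - r^2)^2/(4*r^2))(-4*r^2/(r^2 - 1)^2) = -2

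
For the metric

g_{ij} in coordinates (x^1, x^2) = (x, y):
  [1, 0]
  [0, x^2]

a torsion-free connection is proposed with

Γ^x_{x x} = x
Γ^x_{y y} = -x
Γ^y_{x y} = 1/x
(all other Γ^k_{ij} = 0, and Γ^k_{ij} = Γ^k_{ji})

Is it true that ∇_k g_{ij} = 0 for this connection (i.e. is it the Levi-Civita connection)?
Using ∇_k g_{ij} = ∂_k g_{ij} - Γ^m_{ki} g_{mj} - Γ^m_{kj} g_{im}:
∇_x g_{xx} = (0) - (x) - (x) = -2*x ≠ 0
So the connection is not metric compatible (it is not the Levi-Civita connection).
No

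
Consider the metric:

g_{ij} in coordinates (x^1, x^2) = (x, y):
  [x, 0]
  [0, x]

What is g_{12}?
With x^1 = x, x^2 = y, g_{12} = g_{xy} is the row-1, column-2 entry of the matrix.
g_{12} = 0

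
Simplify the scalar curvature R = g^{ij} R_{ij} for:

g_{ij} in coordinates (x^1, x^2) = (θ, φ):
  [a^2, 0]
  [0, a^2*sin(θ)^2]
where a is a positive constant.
Non-zero Christoffel symbols (Γ^k_{ij} = Γ^k_{ji}):
Γ^θ_{φ φ} = -sin(2*θ)/2
Γ^φ_{θ φ} = 1/tan(θ)
Ricci tensor (R_{ij} = R^k_{ikj}): R_{θθ} = 1, R_{θφ} = 0, R_{φφ} = sin(θ)^2
Inverse metric: g^{θθ} = 1/a^2, g^{φφ} = 1/(a^2*sin(θ)^2)
R = g^{ij} R_{ij} = (1/a^2)(1) + (1/(a^2*sin(θ)^2))(sin(θ)^2) = 2/a^2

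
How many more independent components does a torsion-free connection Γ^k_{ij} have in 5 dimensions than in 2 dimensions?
Independent components in n dimensions: n × n(n+1)/2 = n^2(n+1)/2.
5D: 5 × 15 = 75
2D: 2 × 3 = 6
Difference = 75 - 6 = 69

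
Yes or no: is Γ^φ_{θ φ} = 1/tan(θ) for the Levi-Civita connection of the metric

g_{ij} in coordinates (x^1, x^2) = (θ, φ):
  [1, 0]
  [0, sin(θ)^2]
Γ^φ_{θ φ} = (1/2) g^{φφ} (∂_θ g_{φφ} + ∂_φ g_{φθ} - ∂_φ g_{θφ}) = (1/2)(1/sin(θ)^2)((sin(2*θ)) + (0) - (0)) = 1/tan(θ)
This equals the proposed value 1/tan(θ).
Yes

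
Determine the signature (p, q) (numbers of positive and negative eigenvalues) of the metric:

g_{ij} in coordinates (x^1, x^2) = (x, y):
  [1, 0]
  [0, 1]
The metric is diagonal, so its eigenvalues are the diagonal entries: 1, 1 (at a generic point, where coordinate-dependent entries are positive).
2 positive, 0 negative.
(2, 0) - Riemannian (positive definite)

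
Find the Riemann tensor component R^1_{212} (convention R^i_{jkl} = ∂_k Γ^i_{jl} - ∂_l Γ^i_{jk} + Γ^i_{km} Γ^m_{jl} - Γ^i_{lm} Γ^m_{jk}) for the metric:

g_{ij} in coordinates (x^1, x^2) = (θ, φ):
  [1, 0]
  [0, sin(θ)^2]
Non-zero Christoffel symbols (Γ^k_{ij} = Γ^k_{ji}):
Γ^θ_{φ φ} = -sin(2*θ)/2
Γ^φ_{θ φ} = 1/tan(θ)
R^θ_{φ θ φ} = ∂_θ Γ^θ_{φ φ} - ∂_φ Γ^θ_{φ θ} + Γ^θ_{θ m} Γ^m_{φ φ} - Γ^θ_{φ m} Γ^m_{φ θ}
  = (-cos(2*θ)) - (0) + (0) - (-cos(θ)^2) = sin(θ)^2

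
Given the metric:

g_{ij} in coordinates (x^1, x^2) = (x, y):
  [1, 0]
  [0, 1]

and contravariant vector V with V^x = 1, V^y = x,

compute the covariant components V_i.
V_i = g_{ij} V^j:
V_x = (1)(1) + (0)(x) = 1
V_y = (0)(1) + (1)(x) = x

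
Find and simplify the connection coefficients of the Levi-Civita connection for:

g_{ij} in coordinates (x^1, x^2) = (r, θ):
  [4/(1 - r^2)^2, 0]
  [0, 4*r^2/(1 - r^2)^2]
Using Γ^k_{ij} = (1/2) g^{km} (∂_i g_{mj} + ∂_j g_{mi} - ∂_m g_{ij}); the metric is diagonal, so only the m = k term contributes.
Non-zero symbols (using the symmetry Γ^k_{ij} = Γ^k_{ji}):
Γ^r_{r r} = (1/2) g^{rr} (∂_r g_{rr} + ∂_r g_{rr} - ∂_r g_{rr}) = (1/2)((1 - r^2)^2/4)((16*r/(1 - r^2)^3) + (16*r/(1 - r^2)^3) - (16*r/(1 - r^2)^3)) = 2*r/(1 - r^2)
Γ^r_{θ θ} = (1/2) g^{rr} (∂_θ g_{rθ} + ∂_θ g_{rθ} - ∂_r g_{θθ}) = (1/2)((1 - r^2)^2/4)((0) + (0) - (-8*(r^3 + r)/(r^2 - 1)^3)) = (r^3 + r)/(r^2 - 1)
Γ^θ_{r θ} = (1/2) g^{θθ} (∂_r g_{θθ} + ∂_θ g_{θr} - ∂_θ g_{rθ}) = (1/2)((1 - r^2)^2/(4*r^2))((-8*(r^3 + r)/(r^2 - 1)^3) + (0) - (0)) = (-r^2 - 1)/(r^3 - r)
All other Christoffel symbols are zero.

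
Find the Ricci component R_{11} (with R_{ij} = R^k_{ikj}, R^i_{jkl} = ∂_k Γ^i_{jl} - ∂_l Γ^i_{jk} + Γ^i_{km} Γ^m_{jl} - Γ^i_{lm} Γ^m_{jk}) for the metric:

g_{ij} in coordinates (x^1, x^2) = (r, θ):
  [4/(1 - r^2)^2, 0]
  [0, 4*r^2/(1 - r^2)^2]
Non-zero Christoffel symbols (Γ^k_{ij} = Γ^k_{ji}):
Γ^r_{r r} = 2*r/(1 - r^2)
Γ^r_{θ θ} = (r^3 + r)/(r^2 - 1)
Γ^θ_{r θ} = (-r^2 - 1)/(r^3 - r)
R^r_{r r r} = 0 (a repeated index in an antisymmetric pair)
R^θ_{r θ r} = ∂_θ Γ^θ_{r r} - ∂_r Γ^θ_{r θ} + Γ^θ_{θ m} Γ^m_{r r} - Γ^θ_{r m} Γ^m_{r θ}
  = (0) - ((r^4 + 4*r^2 - 1)/(r^3 - r)^2) + (2*(r^2 + 1)/(r^2 - 1)^2) - ((r^2 + 1)^2/(r^3 - r)^2) = -4/(r^2 - 1)^2
R_{rr} = R^r_{r r r} + R^θ_{r θ r} = (0) + (-4/(r^2 - 1)^2) = -4/(r^2 - 1)^2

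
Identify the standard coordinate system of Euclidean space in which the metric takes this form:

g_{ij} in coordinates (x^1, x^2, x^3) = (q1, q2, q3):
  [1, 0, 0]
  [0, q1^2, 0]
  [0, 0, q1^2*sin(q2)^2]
The line element ds^2 = dq1^2 + q1^2 dq2^2 + q1^2 sin(q2)^2 dq3^2 is dr^2 + r^2 dθ^2 + r^2 sin(θ)^2 dφ^2 with q1 = r, q2 = θ, q3 = φ.
spherical coordinates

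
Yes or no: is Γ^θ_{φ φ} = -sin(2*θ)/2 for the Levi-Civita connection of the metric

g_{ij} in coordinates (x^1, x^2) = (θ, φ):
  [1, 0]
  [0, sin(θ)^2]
Γ^θ_{φ φ} = (1/2) g^{θθ} (∂_φ g_{θφ} + ∂_φ g_{θφ} - ∂_θ g_{φφ}) = (1/2)(1)((0) + (0) - (sin(2*θ))) = -sin(2*θ)/2
This equals the proposed value -sin(2*θ)/2.
Yes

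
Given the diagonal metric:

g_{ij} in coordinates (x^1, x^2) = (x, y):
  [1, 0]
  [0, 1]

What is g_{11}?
With x^1 = x, x^2 = y, g_{11} = g_{xx} is the row-1, column-1 entry of the matrix.
g_{11} = 1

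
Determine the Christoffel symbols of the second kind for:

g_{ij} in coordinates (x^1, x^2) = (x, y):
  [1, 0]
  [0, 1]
Using Γ^k_{ij} = (1/2) g^{km} (∂_i g_{mj} + ∂_j g_{mi} - ∂_m g_{ij}); the metric is diagonal, so only the m = k term contributes.
Every metric component is constant, so all ∂_m g_{ij} = 0 and every Christoffel symbol vanishes.
All Christoffel symbols are zero.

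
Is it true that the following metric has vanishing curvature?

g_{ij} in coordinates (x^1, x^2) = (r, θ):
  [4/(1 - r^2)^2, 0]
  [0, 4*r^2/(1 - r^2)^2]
Non-zero Christoffel symbols:
Γ^r_{r r} = 2*r/(1 - r^2)
Γ^r_{θ θ} = (r^3 + r)/(r^2 - 1)
Γ^θ_{r θ} = (-r^2 - 1)/(r^3 - r)
Ricci tensor: R_{rr} = -4/(r^2 - 1)^2, R_{rθ} = 0, R_{θθ} = -4*r^2/(r^2 - 1)^2
The Ricci tensor is non-zero, so the Riemann tensor is non-zero: not flat.
No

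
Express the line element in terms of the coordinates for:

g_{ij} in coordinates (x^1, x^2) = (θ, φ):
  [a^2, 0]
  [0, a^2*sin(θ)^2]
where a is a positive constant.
ds^2 = g_{ij} dx^i dx^j; only the non-zero components contribute.
ds^2 = a^2 dθ^2 + a^2*sin(θ)^2 dφ^2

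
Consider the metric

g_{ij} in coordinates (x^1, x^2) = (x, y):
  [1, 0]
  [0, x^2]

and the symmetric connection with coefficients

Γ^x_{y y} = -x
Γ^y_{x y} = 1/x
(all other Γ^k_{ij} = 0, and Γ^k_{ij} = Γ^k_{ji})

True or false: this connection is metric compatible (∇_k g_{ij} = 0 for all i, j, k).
Using ∇_k g_{ij} = ∂_k g_{ij} - Γ^m_{ki} g_{mj} - Γ^m_{kj} g_{im}:
e.g. ∇_x g_{yy} = (2*x) - (x) - (x) = 0
Every component ∇_k g_{ij} vanishes: the connection is metric compatible.
True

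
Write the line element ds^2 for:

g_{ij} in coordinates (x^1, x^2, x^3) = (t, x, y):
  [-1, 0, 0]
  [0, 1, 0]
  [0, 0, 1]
ds^2 = g_{ij} dx^i dx^j; only the non-zero components contribute.
ds^2 = -dt^2 + dx^2 + dy^2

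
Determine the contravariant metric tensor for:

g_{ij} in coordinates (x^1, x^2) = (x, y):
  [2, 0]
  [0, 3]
The metric is diagonal, so g^{ij} is diagonal with entries 1/g_{ii}: diag(1/2, 1/3).
g^{ij}:
  [1/2, 0]
  [0, 1/3]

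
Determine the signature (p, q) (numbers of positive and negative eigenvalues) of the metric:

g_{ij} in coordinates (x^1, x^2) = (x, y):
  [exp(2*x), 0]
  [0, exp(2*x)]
The metric is diagonal, so its eigenvalues are the diagonal entries: exp(2*x), exp(2*x) (at a generic point, where coordinate-dependent entries are positive).
2 positive, 0 negative.
(2, 0) - Riemannian (positive definite)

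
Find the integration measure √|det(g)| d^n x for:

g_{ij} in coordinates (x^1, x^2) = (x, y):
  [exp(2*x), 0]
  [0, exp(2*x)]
det(g) = exp(4*x)
√|det(g)| = exp(2*x)
Volume element: dV = exp(2*x) dx dy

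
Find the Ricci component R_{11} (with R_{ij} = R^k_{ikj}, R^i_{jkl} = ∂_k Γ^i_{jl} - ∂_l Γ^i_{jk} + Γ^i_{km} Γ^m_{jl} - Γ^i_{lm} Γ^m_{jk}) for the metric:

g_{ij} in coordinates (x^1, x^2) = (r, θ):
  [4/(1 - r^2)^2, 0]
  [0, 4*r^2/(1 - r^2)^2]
Non-zero Christoffel symbols (Γ^k_{ij} = Γ^k_{ji}):
Γ^r_{r r} = 2*r/(1 - r^2)
Γ^r_{θ θ} = (r^3 + r)/(r^2 - 1)
Γ^θ_{r θ} = (-r^2 - 1)/(r^3 - r)
R^r_{r r r} = 0 (a repeated index in an antisymmetric pair)
R^θ_{r θ r} = ∂_θ Γ^θ_{r r} - ∂_r Γ^θ_{r θ} + Γ^θ_{θ m} Γ^m_{r r} - Γ^θ_{r m} Γ^m_{r θ}
  = (0) - ((r^4 + 4*r^2 - 1)/(r^3 - r)^2) + (2*(r^2 + 1)/(r^2 - 1)^2) - ((r^2 + 1)^2/(r^3 - r)^2) = -4/(r^2 - 1)^2
R_{rr} = R^r_{r r r} + R^θ_{r θ r} = (0) + (-4/(r^2 - 1)^2) = -4/(r^2 - 1)^2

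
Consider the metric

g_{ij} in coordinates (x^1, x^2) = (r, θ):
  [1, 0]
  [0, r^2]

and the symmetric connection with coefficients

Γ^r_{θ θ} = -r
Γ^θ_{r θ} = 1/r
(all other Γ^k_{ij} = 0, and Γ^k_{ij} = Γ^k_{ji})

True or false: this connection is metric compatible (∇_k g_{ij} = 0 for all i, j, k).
Using ∇_k g_{ij} = ∂_k g_{ij} - Γ^m_{ki} g_{mj} - Γ^m_{kj} g_{im}:
e.g. ∇_r g_{θθ} = (2*r) - (r) - (r) = 0
Every component ∇_k g_{ij} vanishes: the connection is metric compatible.
True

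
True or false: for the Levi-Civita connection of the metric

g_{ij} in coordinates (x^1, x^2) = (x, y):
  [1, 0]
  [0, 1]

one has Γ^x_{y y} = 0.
Γ^x_{y y} = (1/2) g^{xx} (∂_y g_{xy} + ∂_y g_{xy} - ∂_x g_{yy}) = (1/2)(1)((0) + (0) - (0)) = 0
This equals the proposed value 0.
True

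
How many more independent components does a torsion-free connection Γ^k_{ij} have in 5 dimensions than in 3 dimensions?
Independent components in n dimensions: n × n(n+1)/2 = n^2(n+1)/2.
5D: 5 × 15 = 75
3D: 3 × 6 = 18
Difference = 75 - 18 = 57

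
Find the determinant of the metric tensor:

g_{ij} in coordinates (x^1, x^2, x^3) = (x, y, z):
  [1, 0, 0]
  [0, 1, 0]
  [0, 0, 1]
Diagonal metric: det(g) = g_{11}·g_{22}·g_{33}
= (1)·(1)·(1)
det(g) = 1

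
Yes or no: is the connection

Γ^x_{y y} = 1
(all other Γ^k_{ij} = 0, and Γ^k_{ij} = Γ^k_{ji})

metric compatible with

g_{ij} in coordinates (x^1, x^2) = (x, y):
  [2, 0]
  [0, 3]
Using ∇_k g_{ij} = ∂_k g_{ij} - Γ^m_{ki} g_{mj} - Γ^m_{kj} g_{im}:
∇_y g_{xy} = (0) - (0) - (2) = -2 ≠ 0
So the connection is not metric compatible (it is not the Levi-Civita connection).
No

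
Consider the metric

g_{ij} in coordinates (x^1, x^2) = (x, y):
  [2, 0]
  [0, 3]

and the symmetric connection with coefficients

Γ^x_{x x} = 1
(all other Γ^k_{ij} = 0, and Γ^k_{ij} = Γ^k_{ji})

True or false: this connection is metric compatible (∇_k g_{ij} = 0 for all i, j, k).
Using ∇_k g_{ij} = ∂_k g_{ij} - Γ^m_{ki} g_{mj} - Γ^m_{kj} g_{im}:
∇_x g_{xx} = (0) - (2) - (2) = -4 ≠ 0
So the connection is not metric compatible (it is not the Levi-Civita connection).
False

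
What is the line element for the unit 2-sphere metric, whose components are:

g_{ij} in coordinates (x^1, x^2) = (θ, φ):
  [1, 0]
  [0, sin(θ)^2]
ds^2 = g_{ij} dx^i dx^j; only the non-zero components contribute.
ds^2 = dθ^2 + sin(θ)^2 dφ^2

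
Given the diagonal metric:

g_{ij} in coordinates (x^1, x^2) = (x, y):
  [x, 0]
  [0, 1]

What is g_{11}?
With x^1 = x, x^2 = y, g_{11} = g_{xx} is the row-1, column-1 entry of the matrix.
g_{11} = x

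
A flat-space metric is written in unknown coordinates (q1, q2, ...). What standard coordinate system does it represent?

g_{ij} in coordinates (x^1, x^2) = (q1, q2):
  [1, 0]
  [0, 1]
All components are constant and the metric is the identity, i.e. orthonormal rectilinear coordinates.
Cartesian (2D) coordinates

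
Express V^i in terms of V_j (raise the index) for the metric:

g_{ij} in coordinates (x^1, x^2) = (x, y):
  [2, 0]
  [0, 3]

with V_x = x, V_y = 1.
Inverse metric (diagonal): g^{xx} = 1/2, g^{yy} = 1/3
V^i = g^{ij} V_j:
V^x = (1/2)(x) + (0)(1) = x/2
V^y = (0)(x) + (1/3)(1) = 1/3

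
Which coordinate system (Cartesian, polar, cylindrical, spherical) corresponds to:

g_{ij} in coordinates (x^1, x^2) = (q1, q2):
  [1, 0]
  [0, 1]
All components are constant and the metric is the identity, i.e. orthonormal rectilinear coordinates.
Cartesian (2D) coordinates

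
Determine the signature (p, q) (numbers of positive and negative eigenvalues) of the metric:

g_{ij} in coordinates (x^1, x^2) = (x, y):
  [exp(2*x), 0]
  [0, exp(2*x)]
The metric is diagonal, so its eigenvalues are the diagonal entries: exp(2*x), exp(2*x) (at a generic point, where coordinate-dependent entries are positive).
2 positive, 0 negative.
(2, 0) - Riemannian (positive definite)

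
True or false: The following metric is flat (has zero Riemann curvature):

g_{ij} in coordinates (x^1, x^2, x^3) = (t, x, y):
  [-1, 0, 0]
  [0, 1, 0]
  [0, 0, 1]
All metric components are constant, so every Christoffel symbol vanishes and R^i_{jkl} = 0.
True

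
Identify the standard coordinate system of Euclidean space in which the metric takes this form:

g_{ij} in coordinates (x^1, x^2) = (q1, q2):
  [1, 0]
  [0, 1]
All components are constant and the metric is the identity, i.e. orthonormal rectilinear coordinates.
Cartesian (2D) coordinates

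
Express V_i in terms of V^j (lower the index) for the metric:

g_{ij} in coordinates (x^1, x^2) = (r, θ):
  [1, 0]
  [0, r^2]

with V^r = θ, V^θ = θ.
V_i = g_{ij} V^j:
V_r = (1)(θ) + (0)(θ) = θ
V_θ = (0)(θ) + (r^2)(θ) = r^2*θ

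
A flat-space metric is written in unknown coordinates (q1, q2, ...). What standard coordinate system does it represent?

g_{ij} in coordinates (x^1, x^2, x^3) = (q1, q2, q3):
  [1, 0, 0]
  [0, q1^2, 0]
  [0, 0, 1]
The line element ds^2 = dq1^2 + q1^2 dq2^2 + dq3^2 is dr^2 + r^2 dθ^2 + dz^2 with q1 = r, q2 = θ, q3 = z.
cylindrical coordinates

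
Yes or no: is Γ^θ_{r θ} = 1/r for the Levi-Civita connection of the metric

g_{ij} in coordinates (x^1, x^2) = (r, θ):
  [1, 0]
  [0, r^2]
Γ^θ_{r θ} = (1/2) g^{θθ} (∂_r g_{θθ} + ∂_θ g_{θr} - ∂_θ g_{rθ}) = (1/2)(1/r^2)((2*r) + (0) - (0)) = 1/r
This equals the proposed value 1/r.
Yes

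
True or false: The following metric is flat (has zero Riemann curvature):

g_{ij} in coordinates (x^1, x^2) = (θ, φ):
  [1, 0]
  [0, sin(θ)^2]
Non-zero Christoffel symbols:
Γ^θ_{φ φ} = -sin(2*θ)/2
Γ^φ_{θ φ} = 1/tan(θ)
Ricci tensor: R_{θθ} = 1, R_{θφ} = 0, R_{φφ} = sin(θ)^2
The Ricci tensor is non-zero, so the Riemann tensor is non-zero: not flat.
False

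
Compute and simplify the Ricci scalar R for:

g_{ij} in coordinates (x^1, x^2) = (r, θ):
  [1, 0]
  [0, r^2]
Non-zero Christoffel symbols (Γ^k_{ij} = Γ^k_{ji}):
Γ^r_{θ θ} = -r
Γ^θ_{r θ} = 1/r
Ricci tensor (R_{ij} = R^k_{ikj}): R_{rr} = 0, R_{rθ} = 0, R_{θθ} = 0
Inverse metric: g^{rr} = 1, g^{θθ} = 1/r^2
R = g^{ij} R_{ij} = (1)(0) + (1/r^2)(0) = 0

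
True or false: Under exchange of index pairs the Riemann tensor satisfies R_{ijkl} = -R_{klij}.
The pair-exchange symmetry has a plus sign: R_{ijkl} = +R_{klij}.
False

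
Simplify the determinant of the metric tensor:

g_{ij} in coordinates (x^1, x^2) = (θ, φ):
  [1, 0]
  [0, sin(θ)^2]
For a 2×2 metric: det(g) = g_{11}·g_{22} - g_{12}·g_{21}
= (1)·(sin(θ)^2) - (0)·(0)
= sin(θ)^2 - 0
det(g) = sin(θ)^2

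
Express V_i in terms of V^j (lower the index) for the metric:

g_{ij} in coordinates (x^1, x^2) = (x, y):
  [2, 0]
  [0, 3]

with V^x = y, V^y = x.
V_i = g_{ij} V^j:
V_x = (2)(y) + (0)(x) = 2*y
V_y = (0)(y) + (3)(x) = 3*x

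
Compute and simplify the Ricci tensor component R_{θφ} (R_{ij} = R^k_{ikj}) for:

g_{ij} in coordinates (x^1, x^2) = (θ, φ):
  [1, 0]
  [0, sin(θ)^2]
Non-zero Christoffel symbols (Γ^k_{ij} = Γ^k_{ji}):
Γ^θ_{φ φ} = -sin(2*θ)/2
Γ^φ_{θ φ} = 1/tan(θ)
R^θ_{θ θ φ} = 0 (a repeated index in an antisymmetric pair)
R^φ_{θ φ φ} = 0 (a repeated index in an antisymmetric pair)
R_{θφ} = R^θ_{θ θ φ} + R^φ_{θ φ φ} = (0) + (0) = 0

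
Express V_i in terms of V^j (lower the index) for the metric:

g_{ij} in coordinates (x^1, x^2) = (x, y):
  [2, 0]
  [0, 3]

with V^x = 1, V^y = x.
V_i = g_{ij} V^j:
V_x = (2)(1) + (0)(x) = 2
V_y = (0)(1) + (3)(x) = 3*x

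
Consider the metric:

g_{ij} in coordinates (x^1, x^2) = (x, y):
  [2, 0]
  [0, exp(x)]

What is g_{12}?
With x^1 = x, x^2 = y, g_{12} = g_{xy} is the row-1, column-2 entry of the matrix.
g_{12} = 0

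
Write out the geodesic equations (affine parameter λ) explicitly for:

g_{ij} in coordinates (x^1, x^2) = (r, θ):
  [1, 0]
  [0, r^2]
Geodesic equation: d^2x^k/dλ^2 + Γ^k_{ij} (dx^i/dλ)(dx^j/dλ) = 0.
Non-zero Christoffel symbols:
Γ^r_{θ θ} = -r
Γ^θ_{r θ} = 1/r
Substituting (the symmetric pair Γ^k_{ij}, Γ^k_{ji} combines into a factor 2):
d^2r/dλ^2 - r (dθ/dλ)^2 = 0
d^2θ/dλ^2 + (2/r) (dr/dλ)(dθ/dλ) = 0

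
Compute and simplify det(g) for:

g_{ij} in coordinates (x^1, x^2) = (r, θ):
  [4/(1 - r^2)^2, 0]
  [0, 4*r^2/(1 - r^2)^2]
For a 2×2 metric: det(g) = g_{11}·g_{22} - g_{12}·g_{21}
= (4/(1 - r^2)^2)·(4*r^2/(1 - r^2)^2) - (0)·(0)
= 16*r^2/(1 - r^2)^4 - 0
det(g) = 16*r^2/(1 - r^2)^4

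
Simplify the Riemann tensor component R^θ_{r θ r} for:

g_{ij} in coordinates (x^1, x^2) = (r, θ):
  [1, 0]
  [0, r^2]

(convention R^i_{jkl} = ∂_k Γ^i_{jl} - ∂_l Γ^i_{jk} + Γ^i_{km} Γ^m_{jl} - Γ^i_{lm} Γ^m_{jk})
Non-zero Christoffel symbols (Γ^k_{ij} = Γ^k_{ji}):
Γ^r_{θ θ} = -r
Γ^θ_{r θ} = 1/r
R^θ_{r θ r} = ∂_θ Γ^θ_{r r} - ∂_r Γ^θ_{r θ} + Γ^θ_{θ m} Γ^m_{r r} - Γ^θ_{r m} Γ^m_{r θ}
  = (0) - (-1/r^2) + (0) - (1/r^2) = 0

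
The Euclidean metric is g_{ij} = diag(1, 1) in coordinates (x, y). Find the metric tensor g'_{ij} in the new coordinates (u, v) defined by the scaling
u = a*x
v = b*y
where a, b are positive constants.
Invert the transformation: x = u/a, y = v/b
g'_{ij} = (∂x^k/∂x'^i)(∂x^l/∂x'^j) g_{kl}; with g_{kl} = δ_{kl} this is Σ_k (∂x^k/∂x'^i)(∂x^k/∂x'^j).
Jacobian: ∂x/∂u = 1/a, ∂x/∂v = 0, ∂y/∂u = 0, ∂y/∂v = 1/b
g'_{uu} = (1/a)(1/a) + (0)(0) = 1/a^2
g'_{uv} = (1/a)(0) + (0)(1/b) = 0
g'_{vv} = (0)(0) + (1/b)(1/b) = 1/b^2
g'_{ij} = diag(1/a^2, 1/b^2)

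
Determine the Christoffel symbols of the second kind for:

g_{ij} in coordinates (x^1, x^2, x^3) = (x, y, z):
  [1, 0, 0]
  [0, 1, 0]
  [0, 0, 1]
Using Γ^k_{ij} = (1/2) g^{km} (∂_i g_{mj} + ∂_j g_{mi} - ∂_m g_{ij}); the metric is diagonal, so only the m = k term contributes.
Every metric component is constant, so all ∂_m g_{ij} = 0 and every Christoffel symbol vanishes.
All Christoffel symbols are zero.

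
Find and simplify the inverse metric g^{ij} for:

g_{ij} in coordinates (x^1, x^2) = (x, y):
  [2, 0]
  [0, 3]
The metric is diagonal, so g^{ij} is diagonal with entries 1/g_{ii}: diag(1/2, 1/3).
g^{ij}:
  [1/2, 0]
  [0, 1/3]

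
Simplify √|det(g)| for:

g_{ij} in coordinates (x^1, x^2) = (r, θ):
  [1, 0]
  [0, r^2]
det(g) = r^2
√|det(g)| = r
Volume element: dV = r dr dθ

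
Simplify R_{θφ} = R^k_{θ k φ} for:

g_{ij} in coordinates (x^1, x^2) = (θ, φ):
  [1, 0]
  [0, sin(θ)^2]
Non-zero Christoffel symbols (Γ^k_{ij} = Γ^k_{ji}):
Γ^θ_{φ φ} = -sin(2*θ)/2
Γ^φ_{θ φ} = 1/tan(θ)
R^θ_{θ θ φ} = 0 (a repeated index in an antisymmetric pair)
R^φ_{θ φ φ} = 0 (a repeated index in an antisymmetric pair)
R_{θφ} = R^θ_{θ θ φ} + R^φ_{θ φ φ} = (0) + (0) = 0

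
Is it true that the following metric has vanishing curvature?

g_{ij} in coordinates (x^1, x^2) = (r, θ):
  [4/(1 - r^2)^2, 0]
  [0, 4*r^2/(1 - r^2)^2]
Non-zero Christoffel symbols:
Γ^r_{r r} = 2*r/(1 - r^2)
Γ^r_{θ θ} = (r^3 + r)/(r^2 - 1)
Γ^θ_{r θ} = (-r^2 - 1)/(r^3 - r)
Ricci tensor: R_{rr} = -4/(r^2 - 1)^2, R_{rθ} = 0, R_{θθ} = -4*r^2/(r^2 - 1)^2
The Ricci tensor is non-zero, so the Riemann tensor is non-zero: not flat.
No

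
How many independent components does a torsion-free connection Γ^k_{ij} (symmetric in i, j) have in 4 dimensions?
Γ^k_{ij} has n choices for the upper index and n(n+1)/2 independent symmetric lower index pairs.
Total = 4 × 4×5/2 = 4 × 10 = 40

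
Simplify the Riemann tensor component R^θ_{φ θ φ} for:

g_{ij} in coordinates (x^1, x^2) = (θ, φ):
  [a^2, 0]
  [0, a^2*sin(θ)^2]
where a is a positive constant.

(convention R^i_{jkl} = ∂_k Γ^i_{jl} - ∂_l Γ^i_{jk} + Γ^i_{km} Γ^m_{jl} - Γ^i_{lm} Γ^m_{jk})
Non-zero Christoffel symbols (Γ^k_{ij} = Γ^k_{ji}):
Γ^θ_{φ φ} = -sin(2*θ)/2
Γ^φ_{θ φ} = 1/tan(θ)
R^θ_{φ θ φ} = ∂_θ Γ^θ_{φ φ} - ∂_φ Γ^θ_{φ θ} + Γ^θ_{θ m} Γ^m_{φ φ} - Γ^θ_{φ m} Γ^m_{φ θ}
  = (-cos(2*θ)) - (0) + (0) - (-cos(θ)^2) = sin(θ)^2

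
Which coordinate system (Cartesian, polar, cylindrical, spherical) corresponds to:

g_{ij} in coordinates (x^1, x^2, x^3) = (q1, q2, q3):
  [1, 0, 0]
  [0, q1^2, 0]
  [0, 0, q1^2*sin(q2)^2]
The line element ds^2 = dq1^2 + q1^2 dq2^2 + q1^2 sin(q2)^2 dq3^2 is dr^2 + r^2 dθ^2 + r^2 sin(θ)^2 dφ^2 with q1 = r, q2 = θ, q3 = φ.
spherical coordinates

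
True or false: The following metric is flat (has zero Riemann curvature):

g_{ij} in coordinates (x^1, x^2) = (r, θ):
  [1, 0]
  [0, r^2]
Non-zero Christoffel symbols:
Γ^r_{θ θ} = -r
Γ^θ_{r θ} = 1/r
Ricci tensor: R_{rr} = 0, R_{rθ} = 0, R_{θθ} = 0
All R_{ij} vanish; in 2 dimensions the Riemann tensor is fully determined by the Ricci tensor, so R^i_{jkl} = 0: the metric is flat (curvilinear coordinates on flat space).
True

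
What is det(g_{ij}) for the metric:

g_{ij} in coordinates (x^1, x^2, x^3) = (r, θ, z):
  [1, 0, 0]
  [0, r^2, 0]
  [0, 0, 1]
Diagonal metric: det(g) = g_{11}·g_{22}·g_{33}
= (1)·(r^2)·(1)
det(g) = r^2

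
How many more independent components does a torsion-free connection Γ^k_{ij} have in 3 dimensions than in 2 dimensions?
Independent components in n dimensions: n × n(n+1)/2 = n^2(n+1)/2.
3D: 3 × 6 = 18
2D: 2 × 3 = 6
Difference = 18 - 6 = 12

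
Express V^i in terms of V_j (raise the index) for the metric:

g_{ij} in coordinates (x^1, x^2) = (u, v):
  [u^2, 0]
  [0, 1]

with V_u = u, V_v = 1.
Inverse metric (diagonal): g^{uu} = 1/u^2, g^{vv} = 1
V^i = g^{ij} V_j:
V^u = (1/u^2)(u) + (0)(1) = 1/u
V^v = (0)(u) + (1)(1) = 1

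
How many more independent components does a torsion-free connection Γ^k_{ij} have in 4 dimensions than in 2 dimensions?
Independent components in n dimensions: n × n(n+1)/2 = n^2(n+1)/2.
4D: 4 × 10 = 40
2D: 2 × 3 = 6
Difference = 40 - 6 = 34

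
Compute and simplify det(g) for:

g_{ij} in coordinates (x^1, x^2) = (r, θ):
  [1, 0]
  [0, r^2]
For a 2×2 metric: det(g) = g_{11}·g_{22} - g_{12}·g_{21}
= (1)·(r^2) - (0)·(0)
= r^2 - 0
det(g) = r^2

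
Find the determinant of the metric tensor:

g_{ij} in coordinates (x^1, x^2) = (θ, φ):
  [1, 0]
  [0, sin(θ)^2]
For a 2×2 metric: det(g) = g_{11}·g_{22} - g_{12}·g_{21}
= (1)·(sin(θ)^2) - (0)·(0)
= sin(θ)^2 - 0
det(g) = sin(θ)^2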